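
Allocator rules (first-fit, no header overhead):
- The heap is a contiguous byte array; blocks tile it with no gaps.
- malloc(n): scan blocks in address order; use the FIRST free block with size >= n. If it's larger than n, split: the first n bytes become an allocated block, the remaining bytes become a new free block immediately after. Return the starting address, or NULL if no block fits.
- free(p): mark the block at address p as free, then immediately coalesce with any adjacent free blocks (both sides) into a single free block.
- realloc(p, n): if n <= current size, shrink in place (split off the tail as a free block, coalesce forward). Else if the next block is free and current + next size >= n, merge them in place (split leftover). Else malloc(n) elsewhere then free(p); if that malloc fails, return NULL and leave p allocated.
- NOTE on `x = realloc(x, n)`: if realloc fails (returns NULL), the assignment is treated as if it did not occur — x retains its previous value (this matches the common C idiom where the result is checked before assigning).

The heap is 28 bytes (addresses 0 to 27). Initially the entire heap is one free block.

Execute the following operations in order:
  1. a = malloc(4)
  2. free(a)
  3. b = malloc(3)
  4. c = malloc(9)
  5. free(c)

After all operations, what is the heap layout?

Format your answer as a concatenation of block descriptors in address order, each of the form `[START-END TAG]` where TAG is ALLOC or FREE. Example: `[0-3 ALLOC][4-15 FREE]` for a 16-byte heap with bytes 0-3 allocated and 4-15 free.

Answer: [0-2 ALLOC][3-27 FREE]

Derivation:
Op 1: a = malloc(4) -> a = 0; heap: [0-3 ALLOC][4-27 FREE]
Op 2: free(a) -> (freed a); heap: [0-27 FREE]
Op 3: b = malloc(3) -> b = 0; heap: [0-2 ALLOC][3-27 FREE]
Op 4: c = malloc(9) -> c = 3; heap: [0-2 ALLOC][3-11 ALLOC][12-27 FREE]
Op 5: free(c) -> (freed c); heap: [0-2 ALLOC][3-27 FREE]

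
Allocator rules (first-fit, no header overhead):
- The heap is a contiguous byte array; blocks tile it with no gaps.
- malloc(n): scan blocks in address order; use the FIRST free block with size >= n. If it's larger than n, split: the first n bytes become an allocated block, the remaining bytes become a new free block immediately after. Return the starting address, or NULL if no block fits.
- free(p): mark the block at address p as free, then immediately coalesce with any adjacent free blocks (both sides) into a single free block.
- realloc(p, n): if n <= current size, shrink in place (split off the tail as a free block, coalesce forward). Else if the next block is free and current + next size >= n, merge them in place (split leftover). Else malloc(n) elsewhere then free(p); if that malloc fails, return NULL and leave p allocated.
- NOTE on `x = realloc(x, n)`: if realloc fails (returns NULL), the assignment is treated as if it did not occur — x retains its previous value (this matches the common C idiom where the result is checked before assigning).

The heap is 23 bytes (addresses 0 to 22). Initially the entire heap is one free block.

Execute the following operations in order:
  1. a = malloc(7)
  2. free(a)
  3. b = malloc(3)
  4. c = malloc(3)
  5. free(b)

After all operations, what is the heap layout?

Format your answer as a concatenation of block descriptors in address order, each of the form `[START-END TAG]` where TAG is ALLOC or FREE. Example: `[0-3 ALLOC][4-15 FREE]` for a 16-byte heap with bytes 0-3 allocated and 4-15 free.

Op 1: a = malloc(7) -> a = 0; heap: [0-6 ALLOC][7-22 FREE]
Op 2: free(a) -> (freed a); heap: [0-22 FREE]
Op 3: b = malloc(3) -> b = 0; heap: [0-2 ALLOC][3-22 FREE]
Op 4: c = malloc(3) -> c = 3; heap: [0-2 ALLOC][3-5 ALLOC][6-22 FREE]
Op 5: free(b) -> (freed b); heap: [0-2 FREE][3-5 ALLOC][6-22 FREE]

Answer: [0-2 FREE][3-5 ALLOC][6-22 FREE]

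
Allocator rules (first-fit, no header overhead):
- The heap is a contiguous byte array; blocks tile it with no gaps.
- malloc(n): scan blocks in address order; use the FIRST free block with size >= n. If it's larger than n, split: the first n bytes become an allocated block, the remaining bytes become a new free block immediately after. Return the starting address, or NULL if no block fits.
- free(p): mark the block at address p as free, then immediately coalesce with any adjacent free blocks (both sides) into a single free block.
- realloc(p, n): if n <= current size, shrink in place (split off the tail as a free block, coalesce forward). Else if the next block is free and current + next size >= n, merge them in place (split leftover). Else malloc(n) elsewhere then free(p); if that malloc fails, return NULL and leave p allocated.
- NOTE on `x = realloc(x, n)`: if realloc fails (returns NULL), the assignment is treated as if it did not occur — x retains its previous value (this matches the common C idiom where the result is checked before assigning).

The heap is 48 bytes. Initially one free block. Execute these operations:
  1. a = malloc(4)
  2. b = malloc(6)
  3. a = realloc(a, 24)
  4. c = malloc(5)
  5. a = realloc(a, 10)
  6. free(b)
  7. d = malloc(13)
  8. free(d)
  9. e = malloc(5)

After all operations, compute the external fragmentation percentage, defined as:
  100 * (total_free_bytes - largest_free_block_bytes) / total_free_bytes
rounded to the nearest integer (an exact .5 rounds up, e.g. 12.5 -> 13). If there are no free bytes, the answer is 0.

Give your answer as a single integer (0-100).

Answer: 50

Derivation:
Op 1: a = malloc(4) -> a = 0; heap: [0-3 ALLOC][4-47 FREE]
Op 2: b = malloc(6) -> b = 4; heap: [0-3 ALLOC][4-9 ALLOC][10-47 FREE]
Op 3: a = realloc(a, 24) -> a = 10; heap: [0-3 FREE][4-9 ALLOC][10-33 ALLOC][34-47 FREE]
Op 4: c = malloc(5) -> c = 34; heap: [0-3 FREE][4-9 ALLOC][10-33 ALLOC][34-38 ALLOC][39-47 FREE]
Op 5: a = realloc(a, 10) -> a = 10; heap: [0-3 FREE][4-9 ALLOC][10-19 ALLOC][20-33 FREE][34-38 ALLOC][39-47 FREE]
Op 6: free(b) -> (freed b); heap: [0-9 FREE][10-19 ALLOC][20-33 FREE][34-38 ALLOC][39-47 FREE]
Op 7: d = malloc(13) -> d = 20; heap: [0-9 FREE][10-19 ALLOC][20-32 ALLOC][33-33 FREE][34-38 ALLOC][39-47 FREE]
Op 8: free(d) -> (freed d); heap: [0-9 FREE][10-19 ALLOC][20-33 FREE][34-38 ALLOC][39-47 FREE]
Op 9: e = malloc(5) -> e = 0; heap: [0-4 ALLOC][5-9 FREE][10-19 ALLOC][20-33 FREE][34-38 ALLOC][39-47 FREE]
Free blocks: [5 14 9] total_free=28 largest=14 -> 100*(28-14)/28 = 1400/28 = 50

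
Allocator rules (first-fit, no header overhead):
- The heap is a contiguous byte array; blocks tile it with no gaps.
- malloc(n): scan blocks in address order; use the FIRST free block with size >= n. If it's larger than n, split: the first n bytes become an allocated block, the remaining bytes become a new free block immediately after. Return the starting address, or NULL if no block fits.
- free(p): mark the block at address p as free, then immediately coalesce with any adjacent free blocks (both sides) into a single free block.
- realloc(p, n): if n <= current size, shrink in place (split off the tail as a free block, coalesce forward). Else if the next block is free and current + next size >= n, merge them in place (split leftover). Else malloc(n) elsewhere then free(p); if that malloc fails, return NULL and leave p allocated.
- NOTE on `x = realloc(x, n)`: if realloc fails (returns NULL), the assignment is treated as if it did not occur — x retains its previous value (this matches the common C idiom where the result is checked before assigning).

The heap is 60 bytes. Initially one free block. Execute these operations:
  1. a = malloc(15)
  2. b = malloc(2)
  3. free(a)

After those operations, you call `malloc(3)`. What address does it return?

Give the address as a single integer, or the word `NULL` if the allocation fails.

Op 1: a = malloc(15) -> a = 0; heap: [0-14 ALLOC][15-59 FREE]
Op 2: b = malloc(2) -> b = 15; heap: [0-14 ALLOC][15-16 ALLOC][17-59 FREE]
Op 3: free(a) -> (freed a); heap: [0-14 FREE][15-16 ALLOC][17-59 FREE]
malloc(3): first-fit scan over [0-14 FREE][15-16 ALLOC][17-59 FREE] -> 0

Answer: 0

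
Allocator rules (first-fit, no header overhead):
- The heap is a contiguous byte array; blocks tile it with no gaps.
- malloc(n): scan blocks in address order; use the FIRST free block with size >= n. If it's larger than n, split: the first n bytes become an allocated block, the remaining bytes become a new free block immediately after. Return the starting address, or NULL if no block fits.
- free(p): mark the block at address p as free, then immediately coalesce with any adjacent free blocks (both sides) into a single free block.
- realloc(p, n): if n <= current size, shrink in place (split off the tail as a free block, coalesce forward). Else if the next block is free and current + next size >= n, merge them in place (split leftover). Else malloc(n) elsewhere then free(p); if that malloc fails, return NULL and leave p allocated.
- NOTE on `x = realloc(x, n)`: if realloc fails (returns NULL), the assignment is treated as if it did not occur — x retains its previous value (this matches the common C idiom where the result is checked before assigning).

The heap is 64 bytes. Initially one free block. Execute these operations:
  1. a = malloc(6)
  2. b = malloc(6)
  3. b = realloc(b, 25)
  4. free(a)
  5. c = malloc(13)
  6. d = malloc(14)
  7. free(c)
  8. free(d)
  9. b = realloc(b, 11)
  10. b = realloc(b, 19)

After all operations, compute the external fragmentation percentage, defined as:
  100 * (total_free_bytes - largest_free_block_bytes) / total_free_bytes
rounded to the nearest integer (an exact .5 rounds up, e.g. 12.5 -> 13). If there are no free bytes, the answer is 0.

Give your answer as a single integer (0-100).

Op 1: a = malloc(6) -> a = 0; heap: [0-5 ALLOC][6-63 FREE]
Op 2: b = malloc(6) -> b = 6; heap: [0-5 ALLOC][6-11 ALLOC][12-63 FREE]
Op 3: b = realloc(b, 25) -> b = 6; heap: [0-5 ALLOC][6-30 ALLOC][31-63 FREE]
Op 4: free(a) -> (freed a); heap: [0-5 FREE][6-30 ALLOC][31-63 FREE]
Op 5: c = malloc(13) -> c = 31; heap: [0-5 FREE][6-30 ALLOC][31-43 ALLOC][44-63 FREE]
Op 6: d = malloc(14) -> d = 44; heap: [0-5 FREE][6-30 ALLOC][31-43 ALLOC][44-57 ALLOC][58-63 FREE]
Op 7: free(c) -> (freed c); heap: [0-5 FREE][6-30 ALLOC][31-43 FREE][44-57 ALLOC][58-63 FREE]
Op 8: free(d) -> (freed d); heap: [0-5 FREE][6-30 ALLOC][31-63 FREE]
Op 9: b = realloc(b, 11) -> b = 6; heap: [0-5 FREE][6-16 ALLOC][17-63 FREE]
Op 10: b = realloc(b, 19) -> b = 6; heap: [0-5 FREE][6-24 ALLOC][25-63 FREE]
Free blocks: [6 39] total_free=45 largest=39 -> 100*(45-39)/45 = 600/45 ≈ 13.333 -> rounds to 13

Answer: 13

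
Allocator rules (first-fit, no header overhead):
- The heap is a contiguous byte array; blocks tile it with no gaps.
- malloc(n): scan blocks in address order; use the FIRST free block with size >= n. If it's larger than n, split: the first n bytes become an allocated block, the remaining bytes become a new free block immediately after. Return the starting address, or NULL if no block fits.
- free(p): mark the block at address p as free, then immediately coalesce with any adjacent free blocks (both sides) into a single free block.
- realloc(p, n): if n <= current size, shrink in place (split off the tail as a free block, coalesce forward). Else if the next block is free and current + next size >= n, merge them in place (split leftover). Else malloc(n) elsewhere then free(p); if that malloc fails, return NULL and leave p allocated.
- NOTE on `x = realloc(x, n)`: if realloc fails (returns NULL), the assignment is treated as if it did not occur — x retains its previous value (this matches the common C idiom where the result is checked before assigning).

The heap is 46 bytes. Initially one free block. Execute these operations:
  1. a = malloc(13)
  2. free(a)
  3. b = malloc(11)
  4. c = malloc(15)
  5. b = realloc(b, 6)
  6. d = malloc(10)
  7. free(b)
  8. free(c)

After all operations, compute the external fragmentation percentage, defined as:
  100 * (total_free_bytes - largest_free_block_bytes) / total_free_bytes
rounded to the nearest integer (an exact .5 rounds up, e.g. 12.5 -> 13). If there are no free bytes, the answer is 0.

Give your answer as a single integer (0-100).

Answer: 28

Derivation:
Op 1: a = malloc(13) -> a = 0; heap: [0-12 ALLOC][13-45 FREE]
Op 2: free(a) -> (freed a); heap: [0-45 FREE]
Op 3: b = malloc(11) -> b = 0; heap: [0-10 ALLOC][11-45 FREE]
Op 4: c = malloc(15) -> c = 11; heap: [0-10 ALLOC][11-25 ALLOC][26-45 FREE]
Op 5: b = realloc(b, 6) -> b = 0; heap: [0-5 ALLOC][6-10 FREE][11-25 ALLOC][26-45 FREE]
Op 6: d = malloc(10) -> d = 26; heap: [0-5 ALLOC][6-10 FREE][11-25 ALLOC][26-35 ALLOC][36-45 FREE]
Op 7: free(b) -> (freed b); heap: [0-10 FREE][11-25 ALLOC][26-35 ALLOC][36-45 FREE]
Op 8: free(c) -> (freed c); heap: [0-25 FREE][26-35 ALLOC][36-45 FREE]
Free blocks: [26 10] total_free=36 largest=26 -> 100*(36-26)/36 = 1000/36 ≈ 27.778 -> rounds to 28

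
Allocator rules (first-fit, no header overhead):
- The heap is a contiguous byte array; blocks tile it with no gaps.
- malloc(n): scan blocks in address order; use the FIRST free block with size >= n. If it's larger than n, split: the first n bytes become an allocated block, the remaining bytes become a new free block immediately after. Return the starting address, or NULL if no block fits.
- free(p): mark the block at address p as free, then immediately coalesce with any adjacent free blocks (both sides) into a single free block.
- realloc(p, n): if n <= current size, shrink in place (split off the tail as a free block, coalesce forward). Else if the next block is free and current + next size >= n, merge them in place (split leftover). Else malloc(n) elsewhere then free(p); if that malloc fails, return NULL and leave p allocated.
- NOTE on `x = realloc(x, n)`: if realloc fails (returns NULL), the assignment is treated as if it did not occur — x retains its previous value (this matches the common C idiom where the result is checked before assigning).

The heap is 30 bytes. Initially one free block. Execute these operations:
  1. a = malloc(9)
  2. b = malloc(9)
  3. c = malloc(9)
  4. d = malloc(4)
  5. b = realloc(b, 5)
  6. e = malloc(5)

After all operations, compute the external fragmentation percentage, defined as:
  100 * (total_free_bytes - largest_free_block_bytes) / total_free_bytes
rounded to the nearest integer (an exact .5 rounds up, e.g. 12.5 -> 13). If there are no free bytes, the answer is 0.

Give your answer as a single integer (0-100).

Answer: 43

Derivation:
Op 1: a = malloc(9) -> a = 0; heap: [0-8 ALLOC][9-29 FREE]
Op 2: b = malloc(9) -> b = 9; heap: [0-8 ALLOC][9-17 ALLOC][18-29 FREE]
Op 3: c = malloc(9) -> c = 18; heap: [0-8 ALLOC][9-17 ALLOC][18-26 ALLOC][27-29 FREE]
Op 4: d = malloc(4) -> d = NULL; heap: [0-8 ALLOC][9-17 ALLOC][18-26 ALLOC][27-29 FREE]
Op 5: b = realloc(b, 5) -> b = 9; heap: [0-8 ALLOC][9-13 ALLOC][14-17 FREE][18-26 ALLOC][27-29 FREE]
Op 6: e = malloc(5) -> e = NULL; heap: [0-8 ALLOC][9-13 ALLOC][14-17 FREE][18-26 ALLOC][27-29 FREE]
Free blocks: [4 3] total_free=7 largest=4 -> 100*(7-4)/7 = 300/7 ≈ 42.857 -> rounds to 43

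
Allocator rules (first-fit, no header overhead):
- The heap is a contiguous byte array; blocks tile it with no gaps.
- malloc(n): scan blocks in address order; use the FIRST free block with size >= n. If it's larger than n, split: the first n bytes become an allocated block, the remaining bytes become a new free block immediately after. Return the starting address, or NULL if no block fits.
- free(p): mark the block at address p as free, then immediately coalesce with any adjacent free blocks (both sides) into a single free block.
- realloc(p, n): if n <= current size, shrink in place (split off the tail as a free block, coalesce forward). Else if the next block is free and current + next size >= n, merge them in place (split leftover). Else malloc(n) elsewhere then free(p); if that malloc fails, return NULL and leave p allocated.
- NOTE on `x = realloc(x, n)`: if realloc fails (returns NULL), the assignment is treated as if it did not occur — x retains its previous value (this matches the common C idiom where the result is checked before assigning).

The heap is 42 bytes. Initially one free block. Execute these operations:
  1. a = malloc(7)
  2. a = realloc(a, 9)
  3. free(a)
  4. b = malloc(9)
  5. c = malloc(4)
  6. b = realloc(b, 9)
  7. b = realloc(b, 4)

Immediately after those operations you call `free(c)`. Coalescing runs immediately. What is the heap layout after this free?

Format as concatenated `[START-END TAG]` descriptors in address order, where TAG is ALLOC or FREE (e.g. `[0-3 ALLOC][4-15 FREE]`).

Answer: [0-3 ALLOC][4-41 FREE]

Derivation:
Op 1: a = malloc(7) -> a = 0; heap: [0-6 ALLOC][7-41 FREE]
Op 2: a = realloc(a, 9) -> a = 0; heap: [0-8 ALLOC][9-41 FREE]
Op 3: free(a) -> (freed a); heap: [0-41 FREE]
Op 4: b = malloc(9) -> b = 0; heap: [0-8 ALLOC][9-41 FREE]
Op 5: c = malloc(4) -> c = 9; heap: [0-8 ALLOC][9-12 ALLOC][13-41 FREE]
Op 6: b = realloc(b, 9) -> b = 0; heap: [0-8 ALLOC][9-12 ALLOC][13-41 FREE]
Op 7: b = realloc(b, 4) -> b = 0; heap: [0-3 ALLOC][4-8 FREE][9-12 ALLOC][13-41 FREE]
free(c): c = 9 -> block [9-12 ALLOC]; mark free, coalesce with adjacent free neighbors -> [0-3 ALLOC][4-41 FREE]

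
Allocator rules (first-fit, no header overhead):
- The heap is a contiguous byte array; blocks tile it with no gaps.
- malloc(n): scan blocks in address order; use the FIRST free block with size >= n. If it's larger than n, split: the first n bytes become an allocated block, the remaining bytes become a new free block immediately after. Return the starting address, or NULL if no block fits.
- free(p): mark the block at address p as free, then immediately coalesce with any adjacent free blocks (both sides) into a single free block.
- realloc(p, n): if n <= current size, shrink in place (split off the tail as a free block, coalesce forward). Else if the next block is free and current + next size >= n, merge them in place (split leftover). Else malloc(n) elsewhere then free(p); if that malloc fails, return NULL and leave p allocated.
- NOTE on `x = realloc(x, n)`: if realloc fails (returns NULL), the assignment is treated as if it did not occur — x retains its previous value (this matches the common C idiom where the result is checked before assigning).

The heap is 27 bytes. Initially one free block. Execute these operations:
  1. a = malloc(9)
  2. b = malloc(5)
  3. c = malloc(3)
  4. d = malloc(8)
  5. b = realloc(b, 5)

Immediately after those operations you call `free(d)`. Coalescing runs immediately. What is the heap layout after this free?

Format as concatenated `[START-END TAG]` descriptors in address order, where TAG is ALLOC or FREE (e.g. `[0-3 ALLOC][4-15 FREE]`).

Answer: [0-8 ALLOC][9-13 ALLOC][14-16 ALLOC][17-26 FREE]

Derivation:
Op 1: a = malloc(9) -> a = 0; heap: [0-8 ALLOC][9-26 FREE]
Op 2: b = malloc(5) -> b = 9; heap: [0-8 ALLOC][9-13 ALLOC][14-26 FREE]
Op 3: c = malloc(3) -> c = 14; heap: [0-8 ALLOC][9-13 ALLOC][14-16 ALLOC][17-26 FREE]
Op 4: d = malloc(8) -> d = 17; heap: [0-8 ALLOC][9-13 ALLOC][14-16 ALLOC][17-24 ALLOC][25-26 FREE]
Op 5: b = realloc(b, 5) -> b = 9; heap: [0-8 ALLOC][9-13 ALLOC][14-16 ALLOC][17-24 ALLOC][25-26 FREE]
free(d): d = 17 -> block [17-24 ALLOC]; mark free, coalesce with adjacent free neighbors -> [0-8 ALLOC][9-13 ALLOC][14-16 ALLOC][17-26 FREE]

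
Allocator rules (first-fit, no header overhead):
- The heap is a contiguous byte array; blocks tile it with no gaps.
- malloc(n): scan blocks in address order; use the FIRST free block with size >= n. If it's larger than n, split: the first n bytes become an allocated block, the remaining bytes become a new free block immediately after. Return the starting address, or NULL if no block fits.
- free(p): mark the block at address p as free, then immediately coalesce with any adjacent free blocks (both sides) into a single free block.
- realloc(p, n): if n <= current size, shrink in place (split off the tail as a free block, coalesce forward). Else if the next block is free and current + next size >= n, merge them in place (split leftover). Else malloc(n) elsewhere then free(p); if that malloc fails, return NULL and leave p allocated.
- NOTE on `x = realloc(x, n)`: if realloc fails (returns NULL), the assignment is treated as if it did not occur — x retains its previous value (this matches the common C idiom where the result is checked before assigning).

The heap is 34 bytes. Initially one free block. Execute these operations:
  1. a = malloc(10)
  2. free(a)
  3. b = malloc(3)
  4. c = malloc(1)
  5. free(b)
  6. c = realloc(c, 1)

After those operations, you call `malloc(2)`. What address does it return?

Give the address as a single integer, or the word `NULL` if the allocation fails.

Op 1: a = malloc(10) -> a = 0; heap: [0-9 ALLOC][10-33 FREE]
Op 2: free(a) -> (freed a); heap: [0-33 FREE]
Op 3: b = malloc(3) -> b = 0; heap: [0-2 ALLOC][3-33 FREE]
Op 4: c = malloc(1) -> c = 3; heap: [0-2 ALLOC][3-3 ALLOC][4-33 FREE]
Op 5: free(b) -> (freed b); heap: [0-2 FREE][3-3 ALLOC][4-33 FREE]
Op 6: c = realloc(c, 1) -> c = 3; heap: [0-2 FREE][3-3 ALLOC][4-33 FREE]
malloc(2): first-fit scan over [0-2 FREE][3-3 ALLOC][4-33 FREE] -> 0

Answer: 0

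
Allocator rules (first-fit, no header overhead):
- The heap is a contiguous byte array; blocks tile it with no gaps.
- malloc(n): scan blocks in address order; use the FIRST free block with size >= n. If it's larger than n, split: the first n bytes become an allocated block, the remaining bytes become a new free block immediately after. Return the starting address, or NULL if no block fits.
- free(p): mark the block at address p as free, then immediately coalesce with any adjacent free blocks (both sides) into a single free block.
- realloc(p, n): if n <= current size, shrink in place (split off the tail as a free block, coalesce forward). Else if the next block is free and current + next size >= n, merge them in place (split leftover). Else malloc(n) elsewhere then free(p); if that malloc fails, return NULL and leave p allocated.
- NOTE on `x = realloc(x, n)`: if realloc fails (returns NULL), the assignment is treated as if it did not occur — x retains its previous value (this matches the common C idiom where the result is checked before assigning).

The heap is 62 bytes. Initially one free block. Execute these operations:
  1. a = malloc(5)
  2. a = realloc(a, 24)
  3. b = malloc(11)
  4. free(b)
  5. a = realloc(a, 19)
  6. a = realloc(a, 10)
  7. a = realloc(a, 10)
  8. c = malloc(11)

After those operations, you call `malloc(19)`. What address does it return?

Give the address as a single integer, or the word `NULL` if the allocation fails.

Op 1: a = malloc(5) -> a = 0; heap: [0-4 ALLOC][5-61 FREE]
Op 2: a = realloc(a, 24) -> a = 0; heap: [0-23 ALLOC][24-61 FREE]
Op 3: b = malloc(11) -> b = 24; heap: [0-23 ALLOC][24-34 ALLOC][35-61 FREE]
Op 4: free(b) -> (freed b); heap: [0-23 ALLOC][24-61 FREE]
Op 5: a = realloc(a, 19) -> a = 0; heap: [0-18 ALLOC][19-61 FREE]
Op 6: a = realloc(a, 10) -> a = 0; heap: [0-9 ALLOC][10-61 FREE]
Op 7: a = realloc(a, 10) -> a = 0; heap: [0-9 ALLOC][10-61 FREE]
Op 8: c = malloc(11) -> c = 10; heap: [0-9 ALLOC][10-20 ALLOC][21-61 FREE]
malloc(19): first-fit scan over [0-9 ALLOC][10-20 ALLOC][21-61 FREE] -> 21

Answer: 21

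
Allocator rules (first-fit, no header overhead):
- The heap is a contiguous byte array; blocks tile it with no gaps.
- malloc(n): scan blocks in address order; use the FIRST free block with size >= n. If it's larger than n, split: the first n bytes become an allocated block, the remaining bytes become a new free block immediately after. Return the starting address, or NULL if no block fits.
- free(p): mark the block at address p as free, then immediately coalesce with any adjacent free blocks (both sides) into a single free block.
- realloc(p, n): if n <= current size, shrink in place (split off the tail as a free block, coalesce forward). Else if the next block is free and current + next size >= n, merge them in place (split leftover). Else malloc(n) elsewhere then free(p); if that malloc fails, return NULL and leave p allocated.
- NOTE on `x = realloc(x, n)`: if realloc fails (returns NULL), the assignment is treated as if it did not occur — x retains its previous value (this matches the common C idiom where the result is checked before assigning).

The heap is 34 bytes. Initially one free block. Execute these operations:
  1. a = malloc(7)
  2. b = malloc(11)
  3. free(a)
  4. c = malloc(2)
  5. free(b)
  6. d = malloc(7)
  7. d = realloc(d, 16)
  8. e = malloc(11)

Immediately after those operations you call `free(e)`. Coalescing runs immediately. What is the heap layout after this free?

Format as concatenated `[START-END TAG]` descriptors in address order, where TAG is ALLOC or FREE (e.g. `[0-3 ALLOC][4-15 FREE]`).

Answer: [0-1 ALLOC][2-17 ALLOC][18-33 FREE]

Derivation:
Op 1: a = malloc(7) -> a = 0; heap: [0-6 ALLOC][7-33 FREE]
Op 2: b = malloc(11) -> b = 7; heap: [0-6 ALLOC][7-17 ALLOC][18-33 FREE]
Op 3: free(a) -> (freed a); heap: [0-6 FREE][7-17 ALLOC][18-33 FREE]
Op 4: c = malloc(2) -> c = 0; heap: [0-1 ALLOC][2-6 FREE][7-17 ALLOC][18-33 FREE]
Op 5: free(b) -> (freed b); heap: [0-1 ALLOC][2-33 FREE]
Op 6: d = malloc(7) -> d = 2; heap: [0-1 ALLOC][2-8 ALLOC][9-33 FREE]
Op 7: d = realloc(d, 16) -> d = 2; heap: [0-1 ALLOC][2-17 ALLOC][18-33 FREE]
Op 8: e = malloc(11) -> e = 18; heap: [0-1 ALLOC][2-17 ALLOC][18-28 ALLOC][29-33 FREE]
free(e): e = 18 -> block [18-28 ALLOC]; mark free, coalesce with adjacent free neighbors -> [0-1 ALLOC][2-17 ALLOC][18-33 FREE]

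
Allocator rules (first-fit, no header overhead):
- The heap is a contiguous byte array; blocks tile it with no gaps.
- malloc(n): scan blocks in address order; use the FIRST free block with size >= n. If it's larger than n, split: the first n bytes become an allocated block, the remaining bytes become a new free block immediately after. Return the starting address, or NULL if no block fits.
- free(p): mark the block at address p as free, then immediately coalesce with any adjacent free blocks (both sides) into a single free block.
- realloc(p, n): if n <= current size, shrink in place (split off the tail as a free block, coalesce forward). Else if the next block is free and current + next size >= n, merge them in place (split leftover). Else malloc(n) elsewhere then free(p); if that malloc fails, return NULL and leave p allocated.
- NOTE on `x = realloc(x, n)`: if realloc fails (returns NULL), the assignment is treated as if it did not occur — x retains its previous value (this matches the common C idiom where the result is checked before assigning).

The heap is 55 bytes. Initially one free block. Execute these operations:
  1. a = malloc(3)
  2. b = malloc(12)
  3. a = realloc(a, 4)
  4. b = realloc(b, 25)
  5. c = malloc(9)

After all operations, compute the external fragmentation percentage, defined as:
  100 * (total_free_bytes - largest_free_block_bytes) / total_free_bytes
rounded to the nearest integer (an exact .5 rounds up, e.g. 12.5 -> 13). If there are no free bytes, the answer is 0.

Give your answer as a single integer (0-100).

Op 1: a = malloc(3) -> a = 0; heap: [0-2 ALLOC][3-54 FREE]
Op 2: b = malloc(12) -> b = 3; heap: [0-2 ALLOC][3-14 ALLOC][15-54 FREE]
Op 3: a = realloc(a, 4) -> a = 15; heap: [0-2 FREE][3-14 ALLOC][15-18 ALLOC][19-54 FREE]
Op 4: b = realloc(b, 25) -> b = 19; heap: [0-14 FREE][15-18 ALLOC][19-43 ALLOC][44-54 FREE]
Op 5: c = malloc(9) -> c = 0; heap: [0-8 ALLOC][9-14 FREE][15-18 ALLOC][19-43 ALLOC][44-54 FREE]
Free blocks: [6 11] total_free=17 largest=11 -> 100*(17-11)/17 = 600/17 ≈ 35.294 -> rounds to 35

Answer: 35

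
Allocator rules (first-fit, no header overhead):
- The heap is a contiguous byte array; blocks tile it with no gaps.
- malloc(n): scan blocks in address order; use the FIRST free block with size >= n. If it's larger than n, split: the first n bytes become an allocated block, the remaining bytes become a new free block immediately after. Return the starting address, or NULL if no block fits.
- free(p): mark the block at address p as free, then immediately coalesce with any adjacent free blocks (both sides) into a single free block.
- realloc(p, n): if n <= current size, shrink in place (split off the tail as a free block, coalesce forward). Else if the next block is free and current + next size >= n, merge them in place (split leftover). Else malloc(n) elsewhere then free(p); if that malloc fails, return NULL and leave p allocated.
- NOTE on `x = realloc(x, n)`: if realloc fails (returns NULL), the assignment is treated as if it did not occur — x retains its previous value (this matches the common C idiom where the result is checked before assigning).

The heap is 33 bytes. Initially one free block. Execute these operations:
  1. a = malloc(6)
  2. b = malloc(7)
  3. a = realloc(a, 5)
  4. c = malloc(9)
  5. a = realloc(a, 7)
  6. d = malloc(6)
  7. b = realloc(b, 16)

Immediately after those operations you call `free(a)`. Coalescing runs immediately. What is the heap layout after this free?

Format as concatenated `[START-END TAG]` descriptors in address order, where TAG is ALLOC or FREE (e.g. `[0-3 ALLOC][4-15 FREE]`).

Op 1: a = malloc(6) -> a = 0; heap: [0-5 ALLOC][6-32 FREE]
Op 2: b = malloc(7) -> b = 6; heap: [0-5 ALLOC][6-12 ALLOC][13-32 FREE]
Op 3: a = realloc(a, 5) -> a = 0; heap: [0-4 ALLOC][5-5 FREE][6-12 ALLOC][13-32 FREE]
Op 4: c = malloc(9) -> c = 13; heap: [0-4 ALLOC][5-5 FREE][6-12 ALLOC][13-21 ALLOC][22-32 FREE]
Op 5: a = realloc(a, 7) -> a = 22; heap: [0-5 FREE][6-12 ALLOC][13-21 ALLOC][22-28 ALLOC][29-32 FREE]
Op 6: d = malloc(6) -> d = 0; heap: [0-5 ALLOC][6-12 ALLOC][13-21 ALLOC][22-28 ALLOC][29-32 FREE]
Op 7: b = realloc(b, 16) -> NULL (b unchanged); heap: [0-5 ALLOC][6-12 ALLOC][13-21 ALLOC][22-28 ALLOC][29-32 FREE]
free(a): a = 22 -> block [22-28 ALLOC]; mark free, coalesce with adjacent free neighbors -> [0-5 ALLOC][6-12 ALLOC][13-21 ALLOC][22-32 FREE]

Answer: [0-5 ALLOC][6-12 ALLOC][13-21 ALLOC][22-32 FREE]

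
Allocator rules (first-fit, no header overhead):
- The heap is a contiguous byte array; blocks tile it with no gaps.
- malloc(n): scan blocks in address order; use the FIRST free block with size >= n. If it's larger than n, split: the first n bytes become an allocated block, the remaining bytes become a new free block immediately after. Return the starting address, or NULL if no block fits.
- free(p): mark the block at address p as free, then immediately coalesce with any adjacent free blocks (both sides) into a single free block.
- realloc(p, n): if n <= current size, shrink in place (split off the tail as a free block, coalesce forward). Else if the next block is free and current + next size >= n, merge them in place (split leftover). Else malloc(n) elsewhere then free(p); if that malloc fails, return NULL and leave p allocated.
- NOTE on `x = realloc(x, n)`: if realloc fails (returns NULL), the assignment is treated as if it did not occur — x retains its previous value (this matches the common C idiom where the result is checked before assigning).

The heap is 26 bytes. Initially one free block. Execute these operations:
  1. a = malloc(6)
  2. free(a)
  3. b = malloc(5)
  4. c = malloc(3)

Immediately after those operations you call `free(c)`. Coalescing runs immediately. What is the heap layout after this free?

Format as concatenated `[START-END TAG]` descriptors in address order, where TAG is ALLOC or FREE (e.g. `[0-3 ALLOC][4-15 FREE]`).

Op 1: a = malloc(6) -> a = 0; heap: [0-5 ALLOC][6-25 FREE]
Op 2: free(a) -> (freed a); heap: [0-25 FREE]
Op 3: b = malloc(5) -> b = 0; heap: [0-4 ALLOC][5-25 FREE]
Op 4: c = malloc(3) -> c = 5; heap: [0-4 ALLOC][5-7 ALLOC][8-25 FREE]
free(c): c = 5 -> block [5-7 ALLOC]; mark free, coalesce with adjacent free neighbors -> [0-4 ALLOC][5-25 FREE]

Answer: [0-4 ALLOC][5-25 FREE]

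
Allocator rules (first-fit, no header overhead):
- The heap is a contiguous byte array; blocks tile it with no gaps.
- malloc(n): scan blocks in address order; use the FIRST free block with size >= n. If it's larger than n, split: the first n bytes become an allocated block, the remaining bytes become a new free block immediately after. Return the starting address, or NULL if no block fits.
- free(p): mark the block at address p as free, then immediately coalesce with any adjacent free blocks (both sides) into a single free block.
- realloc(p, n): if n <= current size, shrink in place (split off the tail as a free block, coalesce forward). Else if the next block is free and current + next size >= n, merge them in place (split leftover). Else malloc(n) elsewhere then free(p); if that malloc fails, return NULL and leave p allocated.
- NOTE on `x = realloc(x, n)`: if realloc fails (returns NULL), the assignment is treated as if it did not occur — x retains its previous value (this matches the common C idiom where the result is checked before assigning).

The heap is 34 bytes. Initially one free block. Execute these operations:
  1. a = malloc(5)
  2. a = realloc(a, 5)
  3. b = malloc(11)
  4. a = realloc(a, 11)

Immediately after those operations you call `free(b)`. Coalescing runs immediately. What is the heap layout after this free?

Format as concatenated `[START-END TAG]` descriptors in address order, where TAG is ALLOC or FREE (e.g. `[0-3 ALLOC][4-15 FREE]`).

Op 1: a = malloc(5) -> a = 0; heap: [0-4 ALLOC][5-33 FREE]
Op 2: a = realloc(a, 5) -> a = 0; heap: [0-4 ALLOC][5-33 FREE]
Op 3: b = malloc(11) -> b = 5; heap: [0-4 ALLOC][5-15 ALLOC][16-33 FREE]
Op 4: a = realloc(a, 11) -> a = 16; heap: [0-4 FREE][5-15 ALLOC][16-26 ALLOC][27-33 FREE]
free(b): b = 5 -> block [5-15 ALLOC]; mark free, coalesce with adjacent free neighbors -> [0-15 FREE][16-26 ALLOC][27-33 FREE]

Answer: [0-15 FREE][16-26 ALLOC][27-33 FREE]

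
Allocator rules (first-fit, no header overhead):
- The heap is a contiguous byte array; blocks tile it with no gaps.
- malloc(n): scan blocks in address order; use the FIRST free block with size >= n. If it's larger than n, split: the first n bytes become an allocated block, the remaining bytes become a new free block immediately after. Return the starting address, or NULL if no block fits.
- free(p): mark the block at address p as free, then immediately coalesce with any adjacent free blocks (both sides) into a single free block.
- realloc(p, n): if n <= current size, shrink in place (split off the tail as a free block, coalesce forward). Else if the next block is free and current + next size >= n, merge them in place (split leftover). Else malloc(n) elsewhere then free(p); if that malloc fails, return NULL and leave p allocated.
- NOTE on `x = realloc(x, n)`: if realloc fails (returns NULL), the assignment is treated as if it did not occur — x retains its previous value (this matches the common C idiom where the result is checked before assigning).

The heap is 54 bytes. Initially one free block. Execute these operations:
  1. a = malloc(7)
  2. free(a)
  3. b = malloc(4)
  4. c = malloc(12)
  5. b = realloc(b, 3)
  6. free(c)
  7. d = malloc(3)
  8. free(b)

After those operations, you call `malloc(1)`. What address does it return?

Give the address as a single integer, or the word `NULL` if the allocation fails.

Answer: 0

Derivation:
Op 1: a = malloc(7) -> a = 0; heap: [0-6 ALLOC][7-53 FREE]
Op 2: free(a) -> (freed a); heap: [0-53 FREE]
Op 3: b = malloc(4) -> b = 0; heap: [0-3 ALLOC][4-53 FREE]
Op 4: c = malloc(12) -> c = 4; heap: [0-3 ALLOC][4-15 ALLOC][16-53 FREE]
Op 5: b = realloc(b, 3) -> b = 0; heap: [0-2 ALLOC][3-3 FREE][4-15 ALLOC][16-53 FREE]
Op 6: free(c) -> (freed c); heap: [0-2 ALLOC][3-53 FREE]
Op 7: d = malloc(3) -> d = 3; heap: [0-2 ALLOC][3-5 ALLOC][6-53 FREE]
Op 8: free(b) -> (freed b); heap: [0-2 FREE][3-5 ALLOC][6-53 FREE]
malloc(1): first-fit scan over [0-2 FREE][3-5 ALLOC][6-53 FREE] -> 0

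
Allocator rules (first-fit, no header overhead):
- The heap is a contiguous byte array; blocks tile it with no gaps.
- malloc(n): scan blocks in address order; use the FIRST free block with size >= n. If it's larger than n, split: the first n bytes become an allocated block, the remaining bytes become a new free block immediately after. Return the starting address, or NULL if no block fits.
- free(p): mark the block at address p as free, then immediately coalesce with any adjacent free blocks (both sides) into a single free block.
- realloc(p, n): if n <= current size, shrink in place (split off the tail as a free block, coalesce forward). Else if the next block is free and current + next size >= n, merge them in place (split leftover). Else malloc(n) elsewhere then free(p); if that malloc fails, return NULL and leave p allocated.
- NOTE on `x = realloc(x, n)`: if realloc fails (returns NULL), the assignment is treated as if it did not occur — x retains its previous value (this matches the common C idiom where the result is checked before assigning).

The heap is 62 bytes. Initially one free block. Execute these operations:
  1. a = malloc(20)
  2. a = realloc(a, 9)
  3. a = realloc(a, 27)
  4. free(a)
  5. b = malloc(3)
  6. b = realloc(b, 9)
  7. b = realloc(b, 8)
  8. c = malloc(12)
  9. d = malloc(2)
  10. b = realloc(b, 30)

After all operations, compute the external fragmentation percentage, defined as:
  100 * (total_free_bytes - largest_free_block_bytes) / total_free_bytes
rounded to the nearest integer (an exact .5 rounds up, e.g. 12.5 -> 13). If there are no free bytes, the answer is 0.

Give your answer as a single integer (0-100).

Op 1: a = malloc(20) -> a = 0; heap: [0-19 ALLOC][20-61 FREE]
Op 2: a = realloc(a, 9) -> a = 0; heap: [0-8 ALLOC][9-61 FREE]
Op 3: a = realloc(a, 27) -> a = 0; heap: [0-26 ALLOC][27-61 FREE]
Op 4: free(a) -> (freed a); heap: [0-61 FREE]
Op 5: b = malloc(3) -> b = 0; heap: [0-2 ALLOC][3-61 FREE]
Op 6: b = realloc(b, 9) -> b = 0; heap: [0-8 ALLOC][9-61 FREE]
Op 7: b = realloc(b, 8) -> b = 0; heap: [0-7 ALLOC][8-61 FREE]
Op 8: c = malloc(12) -> c = 8; heap: [0-7 ALLOC][8-19 ALLOC][20-61 FREE]
Op 9: d = malloc(2) -> d = 20; heap: [0-7 ALLOC][8-19 ALLOC][20-21 ALLOC][22-61 FREE]
Op 10: b = realloc(b, 30) -> b = 22; heap: [0-7 FREE][8-19 ALLOC][20-21 ALLOC][22-51 ALLOC][52-61 FREE]
Free blocks: [8 10] total_free=18 largest=10 -> 100*(18-10)/18 = 800/18 ≈ 44.444 -> rounds to 44

Answer: 44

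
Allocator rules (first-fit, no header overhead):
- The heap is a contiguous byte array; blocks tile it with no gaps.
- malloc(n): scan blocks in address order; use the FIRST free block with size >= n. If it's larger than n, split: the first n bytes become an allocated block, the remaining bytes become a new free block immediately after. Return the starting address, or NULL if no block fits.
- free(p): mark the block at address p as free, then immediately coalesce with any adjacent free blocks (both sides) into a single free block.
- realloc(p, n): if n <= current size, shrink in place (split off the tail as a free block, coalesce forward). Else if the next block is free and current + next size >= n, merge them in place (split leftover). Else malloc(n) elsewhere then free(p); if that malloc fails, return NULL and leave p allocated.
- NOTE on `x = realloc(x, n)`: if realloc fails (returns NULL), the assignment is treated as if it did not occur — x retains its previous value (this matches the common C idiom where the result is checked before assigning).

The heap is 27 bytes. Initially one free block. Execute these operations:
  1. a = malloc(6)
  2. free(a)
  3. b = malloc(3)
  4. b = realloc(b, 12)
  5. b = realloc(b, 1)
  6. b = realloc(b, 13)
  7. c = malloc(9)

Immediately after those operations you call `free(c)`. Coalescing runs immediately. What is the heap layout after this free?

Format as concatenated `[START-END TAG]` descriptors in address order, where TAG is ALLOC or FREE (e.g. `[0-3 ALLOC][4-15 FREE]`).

Op 1: a = malloc(6) -> a = 0; heap: [0-5 ALLOC][6-26 FREE]
Op 2: free(a) -> (freed a); heap: [0-26 FREE]
Op 3: b = malloc(3) -> b = 0; heap: [0-2 ALLOC][3-26 FREE]
Op 4: b = realloc(b, 12) -> b = 0; heap: [0-11 ALLOC][12-26 FREE]
Op 5: b = realloc(b, 1) -> b = 0; heap: [0-0 ALLOC][1-26 FREE]
Op 6: b = realloc(b, 13) -> b = 0; heap: [0-12 ALLOC][13-26 FREE]
Op 7: c = malloc(9) -> c = 13; heap: [0-12 ALLOC][13-21 ALLOC][22-26 FREE]
free(c): c = 13 -> block [13-21 ALLOC]; mark free, coalesce with adjacent free neighbors -> [0-12 ALLOC][13-26 FREE]

Answer: [0-12 ALLOC][13-26 FREE]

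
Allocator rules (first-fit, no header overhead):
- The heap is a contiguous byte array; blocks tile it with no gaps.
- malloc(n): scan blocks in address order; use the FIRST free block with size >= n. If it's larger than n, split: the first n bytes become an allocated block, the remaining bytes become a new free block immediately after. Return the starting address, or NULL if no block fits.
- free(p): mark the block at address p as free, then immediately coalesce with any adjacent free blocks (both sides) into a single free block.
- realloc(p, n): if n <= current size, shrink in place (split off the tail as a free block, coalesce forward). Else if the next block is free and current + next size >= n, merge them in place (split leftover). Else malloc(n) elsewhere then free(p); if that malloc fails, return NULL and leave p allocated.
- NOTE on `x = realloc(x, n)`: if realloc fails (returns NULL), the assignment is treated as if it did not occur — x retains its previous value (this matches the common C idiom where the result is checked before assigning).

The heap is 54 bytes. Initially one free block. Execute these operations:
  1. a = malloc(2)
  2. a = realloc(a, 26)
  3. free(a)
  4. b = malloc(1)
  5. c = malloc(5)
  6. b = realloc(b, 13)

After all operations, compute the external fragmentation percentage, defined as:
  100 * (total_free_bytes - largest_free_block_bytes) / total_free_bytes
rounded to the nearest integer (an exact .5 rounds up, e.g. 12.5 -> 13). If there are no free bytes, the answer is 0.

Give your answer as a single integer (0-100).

Op 1: a = malloc(2) -> a = 0; heap: [0-1 ALLOC][2-53 FREE]
Op 2: a = realloc(a, 26) -> a = 0; heap: [0-25 ALLOC][26-53 FREE]
Op 3: free(a) -> (freed a); heap: [0-53 FREE]
Op 4: b = malloc(1) -> b = 0; heap: [0-0 ALLOC][1-53 FREE]
Op 5: c = malloc(5) -> c = 1; heap: [0-0 ALLOC][1-5 ALLOC][6-53 FREE]
Op 6: b = realloc(b, 13) -> b = 6; heap: [0-0 FREE][1-5 ALLOC][6-18 ALLOC][19-53 FREE]
Free blocks: [1 35] total_free=36 largest=35 -> 100*(36-35)/36 = 100/36 ≈ 2.778 -> rounds to 3

Answer: 3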